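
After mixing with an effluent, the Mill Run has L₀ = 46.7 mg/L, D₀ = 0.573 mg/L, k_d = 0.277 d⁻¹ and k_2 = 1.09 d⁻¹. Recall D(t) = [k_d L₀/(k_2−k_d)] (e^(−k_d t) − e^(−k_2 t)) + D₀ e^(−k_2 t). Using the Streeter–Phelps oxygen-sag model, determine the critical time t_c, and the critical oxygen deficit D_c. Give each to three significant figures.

t_c ≈ 1.64 d; D_c ≈ 7.54 mg/L

t_c = [1/(k_2−k_d)] ln[(k_2/k_d)(1 − D₀(k_2−k_d)/(k_d L₀))]
= [1/(1.09−0.277)] ln[(1.09/0.277)(1 − 0.573×0.8130/(0.277×46.7))]
= (1/0.8130) ln[3.935 × 0.9640] = 1.230 × ln(3.793) = 1.230 × 1.333 = 1.640 d.
D_c = (k_d/k_2) L₀ e^(−k_d t_c) = (0.277/1.09) × 46.7 × e^(−0.277×1.640) = 0.2541 × 46.7 × 0.6349 = 7.535 mg/L.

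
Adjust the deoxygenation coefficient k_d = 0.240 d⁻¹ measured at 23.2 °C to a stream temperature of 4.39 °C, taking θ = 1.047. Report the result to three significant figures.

k_d(T₂) = k_d(T₁) · θ^(T₂−T₁) = 0.240 × 1.047^(4.39−23.2)
= 0.240 × 1.047^-18.8 = 0.240 × 0.4215 = 0.1012 d⁻¹.

k_d ≈ 0.101 d⁻¹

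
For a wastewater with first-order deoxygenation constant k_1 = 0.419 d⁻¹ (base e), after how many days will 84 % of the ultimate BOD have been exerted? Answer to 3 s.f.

t ≈ 4.37 d

y/L₀ = 1 − e^(−k_1 t) = 0.84 ⇒ e^(−k_1 t) = 0.160
t = −ln(0.160) / 0.419 = 1.833 / 0.419 = 4.374 d.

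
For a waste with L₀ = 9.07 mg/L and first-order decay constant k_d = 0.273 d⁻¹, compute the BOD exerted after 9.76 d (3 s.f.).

y ≈ 8.44 mg/L

y_t = L₀(1 − e^(−k_d t)) = 9.07 × (1 − e^(−0.273×9.76))
= 9.07 × (1 − 0.06964) = 9.07 × 0.9304 = 8.438 mg/L.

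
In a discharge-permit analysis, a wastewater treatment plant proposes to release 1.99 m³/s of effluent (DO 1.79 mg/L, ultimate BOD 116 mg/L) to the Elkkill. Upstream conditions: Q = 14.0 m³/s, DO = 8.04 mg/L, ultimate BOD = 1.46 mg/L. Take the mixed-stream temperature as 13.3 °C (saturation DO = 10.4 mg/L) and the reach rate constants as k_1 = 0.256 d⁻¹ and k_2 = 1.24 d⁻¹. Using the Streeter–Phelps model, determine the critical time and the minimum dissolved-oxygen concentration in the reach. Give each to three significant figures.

Mixed DO = (14.0×8.04 + 1.99×1.79)/(14.0+1.99) = 116.1/15.99 = 7.262 mg/L.
Mixed L₀ = (14.0×1.46 + 1.99×116)/(15.99) = 251.3/15.99 = 15.71 mg/L.
Initial deficit D₀ = C_s − DO₀ = 10.4 − 7.262 = 3.138 mg/L.
t_c = (1/0.9840) ln[(1.24/0.256)(1 − 3.138×0.9840/(0.256×15.71))] = 1.016 × ln(1.126) = 0.1208 d.
D_c = (0.256/1.24) × 15.71 × e^(−0.256×0.1208) = 0.2065 × 15.71 × 0.9696 = 3.146 mg/L.
Minimum DO = 10.4 − 3.146 = 7.254 mg/L.

t_c ≈ 0.121 d; minimum DO ≈ 7.25 mg/L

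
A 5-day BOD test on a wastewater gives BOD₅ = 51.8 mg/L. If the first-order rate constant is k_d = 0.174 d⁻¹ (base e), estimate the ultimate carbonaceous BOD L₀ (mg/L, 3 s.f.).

L₀ ≈ 89.1 mg/L

BOD₅ = L₀(1 − e^(−5k_d)) ⇒ L₀ = BOD₅ / (1 − e^(−5×0.174))
= 51.8 / (1 − 0.4190) = 51.8 / 0.5810 = 89.15 mg/L.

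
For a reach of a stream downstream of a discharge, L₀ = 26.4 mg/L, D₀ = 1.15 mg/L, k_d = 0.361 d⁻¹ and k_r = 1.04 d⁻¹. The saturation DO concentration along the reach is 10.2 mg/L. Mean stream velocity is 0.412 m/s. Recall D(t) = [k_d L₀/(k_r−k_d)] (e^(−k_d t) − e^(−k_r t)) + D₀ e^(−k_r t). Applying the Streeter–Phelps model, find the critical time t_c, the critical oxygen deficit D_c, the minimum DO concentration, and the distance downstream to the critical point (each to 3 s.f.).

With k_r/k_d = 2.881 and 1 − D₀(k_r−k_d)/(k_d L₀) = 0.9181,
t_c = ln(2.881 × 0.9181) / (1.04 − 0.361) = ln(2.645) / 0.6790 = 0.9726/0.6790 = 1.432 d.
L(t_c) = L₀ e^(−k_d t_c) = 26.4 × 0.5962 = 15.74 mg/L, and at the critical point k_r D_c = k_d L, so D_c = (0.361/1.04) × 15.74 = 5.464 mg/L.
Minimum DO = C_s − D_c = 10.2 − 5.464 = 4.736 mg/L.
x_c = v t_c = 0.412 m/s × 1.432 d × 86400 s/d = 50990 m ≈ 51.0 km.

t_c ≈ 1.43 d; D_c ≈ 5.46 mg/L; min DO ≈ 4.74 mg/L; x_c ≈ 51.0 km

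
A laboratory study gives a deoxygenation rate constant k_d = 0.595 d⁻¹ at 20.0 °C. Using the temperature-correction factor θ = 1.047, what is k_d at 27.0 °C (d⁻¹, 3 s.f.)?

k_d ≈ 0.821 d⁻¹

k_d(T₂) = k_d(T₁) · θ^(T₂−T₁) = 0.595 × 1.047^(27.0−20.0)
= 0.595 × 1.047^7.00 = 0.595 × 1.379 = 0.8206 d⁻¹.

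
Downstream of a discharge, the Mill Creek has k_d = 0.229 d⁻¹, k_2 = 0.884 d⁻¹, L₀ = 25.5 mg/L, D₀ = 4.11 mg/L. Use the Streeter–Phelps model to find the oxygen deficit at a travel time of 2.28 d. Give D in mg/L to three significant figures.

k_d L₀/(k_2−k_d) = 0.229×25.5/(0.884−0.229) = 5.840/0.6550 = 8.915 mg/L.
e^(−k_d t) = e^(−0.229×2.280) = 0.5933; e^(−k_2 t) = e^(−0.884×2.280) = 0.1333.
D = 8.915 × (0.5933 − 0.1333) + 4.11 × 0.1333 = 4.101 + 0.5477 = 4.649 mg/L.

D ≈ 4.65 mg/L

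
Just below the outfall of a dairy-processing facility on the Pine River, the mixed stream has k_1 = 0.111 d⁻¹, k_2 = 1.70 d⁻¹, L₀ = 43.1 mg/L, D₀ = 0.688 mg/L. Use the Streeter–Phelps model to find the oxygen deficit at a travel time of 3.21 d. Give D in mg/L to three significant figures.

D ≈ 2.10 mg/L

k_1 L₀/(k_2−k_1) = 0.111×43.1/(1.70−0.111) = 4.784/1.589 = 3.011 mg/L.
e^(−k_1 t) = e^(−0.111×3.210) = 0.7003; e^(−k_2 t) = e^(−1.70×3.210) = 0.004266.
D = 3.011 × (0.7003 − 0.004266) + 0.688 × 0.004266 = 2.095 + 0.002935 = 2.098 mg/L.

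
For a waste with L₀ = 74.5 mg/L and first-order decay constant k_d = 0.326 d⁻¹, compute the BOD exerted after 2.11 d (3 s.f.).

y ≈ 37.1 mg/L

y_t = L₀(1 − e^(−k_d t)) = 74.5 × (1 − e^(−0.326×2.11))
= 74.5 × (1 − 0.5027) = 74.5 × 0.4973 = 37.05 mg/L.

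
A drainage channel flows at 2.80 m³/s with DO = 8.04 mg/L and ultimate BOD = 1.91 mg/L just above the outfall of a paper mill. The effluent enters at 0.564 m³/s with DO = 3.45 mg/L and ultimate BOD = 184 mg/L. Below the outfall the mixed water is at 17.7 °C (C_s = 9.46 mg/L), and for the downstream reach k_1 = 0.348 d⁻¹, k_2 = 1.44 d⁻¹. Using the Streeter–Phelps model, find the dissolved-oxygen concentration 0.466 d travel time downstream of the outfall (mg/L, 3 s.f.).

Mixed DO = (2.80×8.04 + 0.564×3.45)/(2.80+0.564) = 24.46/3.364 = 7.270 mg/L.
Mixed L₀ = (2.80×1.91 + 0.564×184)/(3.364) = 109.1/3.364 = 32.44 mg/L.
Initial deficit D₀ = C_s − DO₀ = 9.46 − 7.270 = 2.190 mg/L.
D(0.466) = [0.348×32.44/(1.44−0.348)](e^(−0.348×0.466) − e^(−1.44×0.466)) + 2.190 e^(−1.44×0.466)
= 10.34 × (0.8503 − 0.5112) + 2.190 × 0.5112 = 4.625 mg/L.
DO = 9.46 − 4.625 = 4.835 mg/L.

DO ≈ 4.84 mg/L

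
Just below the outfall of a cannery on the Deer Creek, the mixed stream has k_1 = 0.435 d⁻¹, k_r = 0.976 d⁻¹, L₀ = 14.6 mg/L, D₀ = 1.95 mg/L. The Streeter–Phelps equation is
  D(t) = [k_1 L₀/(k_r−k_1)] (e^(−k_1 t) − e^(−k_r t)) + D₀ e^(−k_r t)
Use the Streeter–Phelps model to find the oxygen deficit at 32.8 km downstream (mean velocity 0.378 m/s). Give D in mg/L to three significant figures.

D ≈ 3.91 mg/L

Travel time t = x/v = 32.8 km / (0.378 m/s) = 32800 m / 0.378 m/s = 86770 s = 1.004 d.
k_1 L₀/(k_r−k_1) = 0.435×14.6/(0.976−0.435) = 6.351/0.5410 = 11.74 mg/L.
e^(−k_1 t) = e^(−0.435×1.004) = 0.6461; e^(−k_r t) = e^(−0.976×1.004) = 0.3752.
D = 11.74 × (0.6461 − 0.3752) + 1.95 × 0.3752 = 3.179 + 0.7317 = 3.911 mg/L.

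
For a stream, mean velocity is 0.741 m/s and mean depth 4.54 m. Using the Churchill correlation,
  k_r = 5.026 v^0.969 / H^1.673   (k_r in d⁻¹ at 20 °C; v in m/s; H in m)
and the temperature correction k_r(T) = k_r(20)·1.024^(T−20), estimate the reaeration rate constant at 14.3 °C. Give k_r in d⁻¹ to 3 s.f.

k_r(20) = 5.026 × 0.741^0.969 / 4.54^1.673 = 5.026 × 0.7479 / 12.57 = 0.2991 d⁻¹.
k_r(14.3) = 0.2991 × 1.024^(14.3−20) = 0.2991 × 0.8736 = 0.2613 d⁻¹.

k_r ≈ 0.261 d⁻¹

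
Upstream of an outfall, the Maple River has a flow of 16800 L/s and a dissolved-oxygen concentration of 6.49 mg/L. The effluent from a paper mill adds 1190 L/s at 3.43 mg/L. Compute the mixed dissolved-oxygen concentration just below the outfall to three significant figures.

Flow-weighted mixing: C = (Q_r C_r + Q_w C_w)/(Q_r + Q_w)
= (16800×6.49 + 1190×3.43)/(16800 + 1190) = 113100/17990 = 6.288 mg/L.

6.29 mg/L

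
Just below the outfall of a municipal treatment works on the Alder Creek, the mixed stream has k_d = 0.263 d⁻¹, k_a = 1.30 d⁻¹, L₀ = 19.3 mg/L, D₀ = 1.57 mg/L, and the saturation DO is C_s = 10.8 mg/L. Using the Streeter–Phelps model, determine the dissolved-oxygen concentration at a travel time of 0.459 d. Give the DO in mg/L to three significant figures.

DO ≈ 8.29 mg/L

k_d L₀/(k_a−k_d) = 0.263×19.3/(1.30−0.263) = 5.076/1.037 = 4.895 mg/L.
e^(−k_d t) = e^(−0.263×0.4590) = 0.8863; e^(−k_a t) = e^(−1.30×0.4590) = 0.5506.
D = 4.895 × (0.8863 − 0.5506) + 1.57 × 0.5506 = 1.643 + 0.8645 = 2.507 mg/L.
DO = C_s − D = 10.8 − 2.507 = 8.293 mg/L.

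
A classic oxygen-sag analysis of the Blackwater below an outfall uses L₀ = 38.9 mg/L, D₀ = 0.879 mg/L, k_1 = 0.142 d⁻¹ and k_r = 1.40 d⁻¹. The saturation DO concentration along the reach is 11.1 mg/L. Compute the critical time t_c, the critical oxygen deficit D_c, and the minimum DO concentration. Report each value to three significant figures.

t_c ≈ 1.64 d; D_c ≈ 3.13 mg/L; min DO ≈ 7.97 mg/L

t_c = [1/(k_r−k_1)] ln[(k_r/k_1)(1 − D₀(k_r−k_1)/(k_1 L₀))]
= [1/(1.40−0.142)] ln[(1.40/0.142)(1 − 0.879×1.258/(0.142×38.9))]
= (1/1.258) ln[9.859 × 0.7998] = 0.7949 × ln(7.885) = 0.7949 × 2.065 = 1.642 d.
L(t_c) = L₀ e^(−k_1 t_c) = 38.9 × 0.7921 = 30.81 mg/L, and at the critical point k_r D_c = k_1 L, so D_c = (0.142/1.40) × 30.81 = 3.125 mg/L.
Minimum DO = C_s − D_c = 11.1 − 3.125 = 7.975 mg/L.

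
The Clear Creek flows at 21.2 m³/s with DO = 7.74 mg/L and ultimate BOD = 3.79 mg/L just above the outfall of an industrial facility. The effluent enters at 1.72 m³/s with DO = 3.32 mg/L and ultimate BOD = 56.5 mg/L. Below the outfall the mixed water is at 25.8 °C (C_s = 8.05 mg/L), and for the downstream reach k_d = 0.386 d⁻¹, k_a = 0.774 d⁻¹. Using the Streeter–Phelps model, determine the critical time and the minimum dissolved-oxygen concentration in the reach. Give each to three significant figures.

t_c ≈ 1.57 d; minimum DO ≈ 5.94 mg/L

Mixed DO = (21.2×7.74 + 1.72×3.32)/(21.2+1.72) = 169.8/22.92 = 7.408 mg/L.
Mixed L₀ = (21.2×3.79 + 1.72×56.5)/(22.92) = 177.5/22.92 = 7.746 mg/L.
Initial deficit D₀ = C_s − DO₀ = 8.05 − 7.408 = 0.6417 mg/L.
t_c = (1/0.3880) ln[(0.774/0.386)(1 − 0.6417×0.3880/(0.386×7.746))] = 2.577 × ln(1.838) = 1.569 d.
D_c = (0.386/0.774) × 7.746 × e^(−0.386×1.569) = 0.4987 × 7.746 × 0.5457 = 2.108 mg/L.
Minimum DO = 8.05 − 2.108 = 5.942 mg/L.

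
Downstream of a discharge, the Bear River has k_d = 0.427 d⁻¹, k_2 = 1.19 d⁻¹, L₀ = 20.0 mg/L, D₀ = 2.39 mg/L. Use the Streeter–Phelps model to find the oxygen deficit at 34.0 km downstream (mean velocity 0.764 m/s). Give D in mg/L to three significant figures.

Travel time t = x/v = 34.0 km / (0.764 m/s) = 34000 m / 0.764 m/s = 44500 s = 0.5151 d.
k_d L₀/(k_2−k_d) = 0.427×20.0/(1.19−0.427) = 8.540/0.7630 = 11.19 mg/L.
e^(−k_d t) = e^(−0.427×0.5151) = 0.8026; e^(−k_2 t) = e^(−1.19×0.5151) = 0.5418.
D = 11.19 × (0.8026 − 0.5418) + 2.39 × 0.5418 = 2.919 + 1.295 = 4.214 mg/L.

D ≈ 4.21 mg/L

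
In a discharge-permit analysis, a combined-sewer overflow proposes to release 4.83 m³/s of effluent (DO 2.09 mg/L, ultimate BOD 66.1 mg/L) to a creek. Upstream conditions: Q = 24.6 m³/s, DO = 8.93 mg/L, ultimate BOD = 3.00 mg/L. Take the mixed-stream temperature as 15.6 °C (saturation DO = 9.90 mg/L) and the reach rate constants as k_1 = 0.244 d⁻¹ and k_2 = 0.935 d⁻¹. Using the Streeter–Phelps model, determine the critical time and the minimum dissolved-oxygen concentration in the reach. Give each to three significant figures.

t_c ≈ 1.10 d; minimum DO ≈ 7.23 mg/L

Mixed DO = (24.6×8.93 + 4.83×2.09)/(24.6+4.83) = 229.8/29.43 = 7.807 mg/L.
Mixed L₀ = (24.6×3.00 + 4.83×66.1)/(29.43) = 393.1/29.43 = 13.36 mg/L.
Initial deficit D₀ = C_s − DO₀ = 9.90 − 7.807 = 2.093 mg/L.
t_c = (1/0.6910) ln[(0.935/0.244)(1 − 2.093×0.6910/(0.244×13.36))] = 1.447 × ln(2.132) = 1.095 d.
D_c = (0.244/0.935) × 13.36 × e^(−0.244×1.095) = 0.2610 × 13.36 × 0.7655 = 2.668 mg/L.
Minimum DO = 9.90 − 2.668 = 7.232 mg/L.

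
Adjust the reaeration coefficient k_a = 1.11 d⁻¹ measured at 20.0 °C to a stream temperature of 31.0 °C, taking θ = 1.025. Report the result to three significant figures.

k_a(T₂) = k_a(T₁) · θ^(T₂−T₁) = 1.11 × 1.025^(31.0−20.0)
= 1.11 × 1.025^11.0 = 1.11 × 1.312 = 1.456 d⁻¹.

k_a ≈ 1.46 d⁻¹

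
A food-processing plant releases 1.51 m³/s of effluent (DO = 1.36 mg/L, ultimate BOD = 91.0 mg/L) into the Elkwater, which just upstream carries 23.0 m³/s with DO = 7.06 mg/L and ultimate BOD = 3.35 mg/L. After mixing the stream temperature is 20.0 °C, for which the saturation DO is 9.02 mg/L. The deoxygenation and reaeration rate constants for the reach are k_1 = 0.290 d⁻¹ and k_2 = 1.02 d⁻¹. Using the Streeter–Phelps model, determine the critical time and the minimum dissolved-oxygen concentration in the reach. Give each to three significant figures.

Mixed DO = (23.0×7.06 + 1.51×1.36)/(23.0+1.51) = 164.4/24.51 = 6.709 mg/L.
Mixed L₀ = (23.0×3.35 + 1.51×91.0)/(24.51) = 214.5/24.51 = 8.750 mg/L.
Initial deficit D₀ = C_s − DO₀ = 9.02 − 6.709 = 2.311 mg/L.
t_c = (1/0.7300) ln[(1.02/0.290)(1 − 2.311×0.7300/(0.290×8.750))] = 1.370 × ln(1.179) = 0.2252 d.
D_c = (0.290/1.02) × 8.750 × e^(−0.290×0.2252) = 0.2843 × 8.750 × 0.9368 = 2.330 mg/L.
Minimum DO = 9.02 − 2.330 = 6.690 mg/L.

t_c ≈ 0.225 d; minimum DO ≈ 6.69 mg/L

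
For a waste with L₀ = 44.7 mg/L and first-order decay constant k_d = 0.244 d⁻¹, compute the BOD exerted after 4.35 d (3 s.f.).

y_t = L₀(1 − e^(−k_d t)) = 44.7 × (1 − e^(−0.244×4.35))
= 44.7 × (1 − 0.3460) = 44.7 × 0.6540 = 29.24 mg/L.

y ≈ 29.2 mg/L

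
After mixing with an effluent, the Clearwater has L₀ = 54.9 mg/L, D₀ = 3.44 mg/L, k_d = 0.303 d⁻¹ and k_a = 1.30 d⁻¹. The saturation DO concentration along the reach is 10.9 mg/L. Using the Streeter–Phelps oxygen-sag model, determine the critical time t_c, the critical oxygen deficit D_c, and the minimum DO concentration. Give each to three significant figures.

t_c ≈ 1.23 d; D_c ≈ 8.82 mg/L; min DO ≈ 2.08 mg/L

At the critical point dD/dt = 0, so k_d L₀ e^(−k_d t) = k_a D. Substituting D(t) from the Streeter–Phelps equation and solving for t gives
t_c = ln[(k_a/k_d)(1 − D₀(k_a−k_d)/(k_d L₀))] / (k_a−k_d).
Here k_a−k_d = 0.9970 d⁻¹ and 1 − D₀(k_a−k_d)/(k_d L₀) = 1 − 3.44×0.9970/(0.303×54.9) = 0.7938, so
t_c = ln(4.290 × 0.7938) / 0.9970 = 1.225 / 0.9970 = 1.229 d.
L(t_c) = L₀ e^(−k_d t_c) = 54.9 × 0.6890 = 37.83 mg/L, and at the critical point k_a D_c = k_d L, so D_c = (0.303/1.30) × 37.83 = 8.817 mg/L.
Minimum DO = C_s − D_c = 10.9 − 8.817 = 2.083 mg/L.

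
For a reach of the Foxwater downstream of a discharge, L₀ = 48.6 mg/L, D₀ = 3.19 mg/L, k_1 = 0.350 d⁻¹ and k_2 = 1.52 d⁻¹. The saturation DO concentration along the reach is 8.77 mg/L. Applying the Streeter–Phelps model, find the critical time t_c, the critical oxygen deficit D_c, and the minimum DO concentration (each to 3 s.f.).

t_c ≈ 1.04 d; D_c ≈ 7.77 mg/L; min DO ≈ 1.00 mg/L

With k_2/k_1 = 4.343 and 1 − D₀(k_2−k_1)/(k_1 L₀) = 0.7806,
t_c = ln(4.343 × 0.7806) / (1.52 − 0.350) = ln(3.390) / 1.170 = 1.221/1.170 = 1.043 d.
D_c = (k_1/k_2) L₀ e^(−k_1 t_c) = (0.350/1.52) × 48.6 × e^(−0.350×1.043) = 0.2303 × 48.6 × 0.6941 = 7.767 mg/L.
Minimum DO = C_s − D_c = 8.77 − 7.767 = 1.003 mg/L.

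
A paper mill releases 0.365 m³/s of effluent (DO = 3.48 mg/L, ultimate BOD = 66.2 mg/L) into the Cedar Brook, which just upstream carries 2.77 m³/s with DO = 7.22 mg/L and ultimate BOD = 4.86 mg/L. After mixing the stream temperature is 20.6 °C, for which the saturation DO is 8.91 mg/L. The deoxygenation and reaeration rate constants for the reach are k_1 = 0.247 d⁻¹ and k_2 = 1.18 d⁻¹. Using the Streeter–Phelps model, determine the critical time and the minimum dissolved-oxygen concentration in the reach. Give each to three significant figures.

t_c ≈ 0.491 d; minimum DO ≈ 6.68 mg/L

Mixed DO = (2.77×7.22 + 0.365×3.48)/(2.77+0.365) = 21.27/3.135 = 6.785 mg/L.
Mixed L₀ = (2.77×4.86 + 0.365×66.2)/(3.135) = 37.63/3.135 = 12.00 mg/L.
Initial deficit D₀ = C_s − DO₀ = 8.91 − 6.785 = 2.125 mg/L.
t_c = (1/0.9330) ln[(1.18/0.247)(1 − 2.125×0.9330/(0.247×12.00))] = 1.072 × ln(1.582) = 0.4913 d.
D_c = (0.247/1.18) × 12.00 × e^(−0.247×0.4913) = 0.2093 × 12.00 × 0.8857 = 2.225 mg/L.
Minimum DO = 8.91 − 2.225 = 6.685 mg/L.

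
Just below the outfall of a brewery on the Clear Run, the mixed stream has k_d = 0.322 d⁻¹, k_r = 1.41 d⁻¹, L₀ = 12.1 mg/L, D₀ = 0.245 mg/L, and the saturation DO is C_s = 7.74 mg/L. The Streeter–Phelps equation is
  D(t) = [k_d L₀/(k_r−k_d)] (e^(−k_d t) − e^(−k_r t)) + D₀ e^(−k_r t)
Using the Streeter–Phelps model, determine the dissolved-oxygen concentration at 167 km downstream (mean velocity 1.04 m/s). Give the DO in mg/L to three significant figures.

Travel time t = x/v = 167 km / (1.04 m/s) = 167000 m / 1.04 m/s = 160600 s = 1.859 d.
k_d L₀/(k_r−k_d) = 0.322×12.1/(1.41−0.322) = 3.896/1.088 = 3.581 mg/L.
e^(−k_d t) = e^(−0.322×1.859) = 0.5497; e^(−k_r t) = e^(−1.41×1.859) = 0.07276.
D = 3.581 × (0.5497 − 0.07276) + 0.245 × 0.07276 = 1.708 + 0.01783 = 1.726 mg/L.
DO = C_s − D = 7.74 − 1.726 = 6.014 mg/L.

DO ≈ 6.01 mg/L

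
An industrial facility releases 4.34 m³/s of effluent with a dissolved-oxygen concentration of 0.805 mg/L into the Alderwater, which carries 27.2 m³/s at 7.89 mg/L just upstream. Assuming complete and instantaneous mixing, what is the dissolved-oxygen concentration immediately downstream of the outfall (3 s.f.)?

Flow-weighted mixing: C = (Q_r C_r + Q_w C_w)/(Q_r + Q_w)
= (27.2×7.89 + 4.34×0.805)/(27.2 + 4.34) = 218.1/31.54 = 6.915 mg/L.

6.92 mg/L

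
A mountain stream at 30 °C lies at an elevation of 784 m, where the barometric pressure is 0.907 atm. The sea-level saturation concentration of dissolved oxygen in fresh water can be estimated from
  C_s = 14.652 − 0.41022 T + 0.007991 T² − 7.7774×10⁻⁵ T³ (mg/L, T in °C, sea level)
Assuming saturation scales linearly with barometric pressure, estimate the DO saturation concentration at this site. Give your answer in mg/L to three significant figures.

C_s ≈ 6.75 mg/L

At sea level: C_s = 14.652 − 0.41022×30 + 0.007991×30² − 7.7774×10⁻⁵×30³ = 7.437 mg/L.
Pressure correction: C_s' = 7.437 × 0.907 = 6.746 mg/L.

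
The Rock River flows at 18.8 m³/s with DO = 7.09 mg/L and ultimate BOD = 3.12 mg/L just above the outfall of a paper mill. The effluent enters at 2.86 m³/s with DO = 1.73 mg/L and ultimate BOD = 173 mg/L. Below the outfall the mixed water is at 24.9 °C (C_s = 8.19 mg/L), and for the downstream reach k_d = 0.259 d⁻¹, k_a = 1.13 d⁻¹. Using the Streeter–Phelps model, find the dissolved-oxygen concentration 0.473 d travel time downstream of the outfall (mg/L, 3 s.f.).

DO ≈ 4.86 mg/L

Mixed DO = (18.8×7.09 + 2.86×1.73)/(18.8+2.86) = 138.2/21.66 = 6.382 mg/L.
Mixed L₀ = (18.8×3.12 + 2.86×173)/(21.66) = 553.4/21.66 = 25.55 mg/L.
Initial deficit D₀ = C_s − DO₀ = 8.19 − 6.382 = 1.808 mg/L.
D(0.473) = [0.259×25.55/(1.13−0.259)](e^(−0.259×0.473) − e^(−1.13×0.473)) + 1.808 e^(−1.13×0.473)
= 7.598 × (0.8847 − 0.5860) + 1.808 × 0.5860 = 3.329 mg/L.
DO = 8.19 − 3.329 = 4.861 mg/L.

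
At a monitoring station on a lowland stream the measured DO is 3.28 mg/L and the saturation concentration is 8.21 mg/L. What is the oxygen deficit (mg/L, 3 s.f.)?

D ≈ 4.93 mg/L

D = C_s − C = 8.21 − 3.28 = 4.93 mg/L.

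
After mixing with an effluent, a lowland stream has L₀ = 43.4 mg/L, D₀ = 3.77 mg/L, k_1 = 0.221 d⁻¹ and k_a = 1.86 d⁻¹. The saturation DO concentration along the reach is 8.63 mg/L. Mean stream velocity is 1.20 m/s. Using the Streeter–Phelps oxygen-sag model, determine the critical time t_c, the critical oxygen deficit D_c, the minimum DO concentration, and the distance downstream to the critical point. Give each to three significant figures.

t_c = [1/(k_a−k_1)] ln[(k_a/k_1)(1 − D₀(k_a−k_1)/(k_1 L₀))]
= [1/(1.86−0.221)] ln[(1.86/0.221)(1 − 3.77×1.639/(0.221×43.4))]
= (1/1.639) ln[8.416 × 0.3558] = 0.6101 × ln(2.994) = 0.6101 × 1.097 = 0.6691 d.
L(t_c) = L₀ e^(−k_1 t_c) = 43.4 × 0.8625 = 37.43 mg/L, and at the critical point k_a D_c = k_1 L, so D_c = (0.221/1.86) × 37.43 = 4.448 mg/L.
Minimum DO = C_s − D_c = 8.63 − 4.448 = 4.182 mg/L.
x_c = v t_c = 1.20 m/s × 0.6691 d × 86400 s/d = 69380 m ≈ 69.4 km.

t_c ≈ 0.669 d; D_c ≈ 4.45 mg/L; min DO ≈ 4.18 mg/L; x_c ≈ 69.4 km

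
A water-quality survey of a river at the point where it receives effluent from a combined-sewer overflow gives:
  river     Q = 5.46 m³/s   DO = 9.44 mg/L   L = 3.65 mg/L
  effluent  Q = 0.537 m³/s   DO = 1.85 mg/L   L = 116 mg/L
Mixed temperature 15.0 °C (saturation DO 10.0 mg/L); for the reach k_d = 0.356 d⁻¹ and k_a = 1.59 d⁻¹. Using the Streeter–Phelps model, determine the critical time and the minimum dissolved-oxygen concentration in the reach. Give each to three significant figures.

t_c ≈ 0.908 d; minimum DO ≈ 7.78 mg/L

Mixed DO = (5.46×9.44 + 0.537×1.85)/(5.46+0.537) = 52.54/5.997 = 8.760 mg/L.
Mixed L₀ = (5.46×3.65 + 0.537×116)/(5.997) = 82.22/5.997 = 13.71 mg/L.
Initial deficit D₀ = C_s − DO₀ = 10.0 − 8.760 = 1.240 mg/L.
t_c = (1/1.234) ln[(1.59/0.356)(1 − 1.240×1.234/(0.356×13.71))] = 0.8104 × ln(3.067) = 0.9081 d.
D_c = (0.356/1.59) × 13.71 × e^(−0.356×0.9081) = 0.2239 × 13.71 × 0.7238 = 2.222 mg/L.
Minimum DO = 10.0 − 2.222 = 7.778 mg/L.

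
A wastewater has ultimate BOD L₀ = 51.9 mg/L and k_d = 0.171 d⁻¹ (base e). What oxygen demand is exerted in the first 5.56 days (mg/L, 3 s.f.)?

y ≈ 31.8 mg/L

y_t = L₀(1 − e^(−k_d t)) = 51.9 × (1 − e^(−0.171×5.56))
= 51.9 × (1 − 0.3864) = 51.9 × 0.6136 = 31.84 mg/L.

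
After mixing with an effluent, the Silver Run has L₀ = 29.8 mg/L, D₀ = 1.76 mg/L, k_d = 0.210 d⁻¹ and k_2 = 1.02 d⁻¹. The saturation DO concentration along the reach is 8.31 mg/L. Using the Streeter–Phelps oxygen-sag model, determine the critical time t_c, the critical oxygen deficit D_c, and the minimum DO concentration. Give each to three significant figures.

t_c ≈ 1.63 d; D_c ≈ 4.36 mg/L; min DO ≈ 3.95 mg/L

At the critical point dD/dt = 0, so k_d L₀ e^(−k_d t) = k_2 D. Substituting D(t) from the Streeter–Phelps equation and solving for t gives
t_c = ln[(k_2/k_d)(1 − D₀(k_2−k_d)/(k_d L₀))] / (k_2−k_d).
Here k_2−k_d = 0.8100 d⁻¹ and 1 − D₀(k_2−k_d)/(k_d L₀) = 1 − 1.76×0.8100/(0.210×29.8) = 0.7722, so
t_c = ln(4.857 × 0.7722) / 0.8100 = 1.322 / 0.8100 = 1.632 d.
D_c = (k_d/k_2) L₀ e^(−k_d t_c) = (0.210/1.02) × 29.8 × e^(−0.210×1.632) = 0.2059 × 29.8 × 0.7098 = 4.355 mg/L.
Minimum DO = C_s − D_c = 8.31 − 4.355 = 3.955 mg/L.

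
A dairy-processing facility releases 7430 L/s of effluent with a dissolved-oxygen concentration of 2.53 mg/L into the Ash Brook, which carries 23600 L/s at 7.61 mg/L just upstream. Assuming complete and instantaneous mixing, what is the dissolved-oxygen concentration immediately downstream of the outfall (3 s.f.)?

Flow-weighted mixing: C = (Q_r C_r + Q_w C_w)/(Q_r + Q_w)
= (23600×7.61 + 7430×2.53)/(23600 + 7430) = 198400/31030 = 6.394 mg/L.

6.39 mg/L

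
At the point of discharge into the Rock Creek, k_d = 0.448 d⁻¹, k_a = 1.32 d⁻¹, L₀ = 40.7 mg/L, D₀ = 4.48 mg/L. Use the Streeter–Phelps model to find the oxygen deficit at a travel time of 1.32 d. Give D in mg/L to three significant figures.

D ≈ 8.70 mg/L

k_d L₀/(k_a−k_d) = 0.448×40.7/(1.32−0.448) = 18.23/0.8720 = 20.91 mg/L.
e^(−k_d t) = e^(−0.448×1.320) = 0.5536; e^(−k_a t) = e^(−1.32×1.320) = 0.1751.
D = 20.91 × (0.5536 − 0.1751) + 4.48 × 0.1751 = 7.914 + 0.7844 = 8.698 mg/L.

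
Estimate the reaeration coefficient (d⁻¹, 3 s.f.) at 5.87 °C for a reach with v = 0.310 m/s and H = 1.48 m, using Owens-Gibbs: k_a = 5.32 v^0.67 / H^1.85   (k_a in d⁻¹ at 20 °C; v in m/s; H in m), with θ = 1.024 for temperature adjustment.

k_a ≈ 0.841 d⁻¹

k_a(20) = 5.32 × 0.310^0.67 / 1.48^1.85 = 5.32 × 0.4563 / 2.065 = 1.175 d⁻¹.
k_a(5.87) = 1.175 × 1.024^(5.87−20) = 1.175 × 0.7153 = 0.8406 d⁻¹.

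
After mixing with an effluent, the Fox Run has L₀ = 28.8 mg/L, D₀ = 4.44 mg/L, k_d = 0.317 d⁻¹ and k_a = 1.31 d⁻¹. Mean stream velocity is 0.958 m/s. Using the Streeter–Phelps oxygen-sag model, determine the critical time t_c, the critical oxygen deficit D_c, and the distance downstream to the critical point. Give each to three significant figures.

t_c = [1/(k_a−k_d)] ln[(k_a/k_d)(1 − D₀(k_a−k_d)/(k_d L₀))]
= [1/(1.31−0.317)] ln[(1.31/0.317)(1 − 4.44×0.9930/(0.317×28.8))]
= (1/0.9930) ln[4.132 × 0.5171] = 1.007 × ln(2.137) = 1.007 × 0.7593 = 0.7647 d.
D_c = (k_d/k_a) L₀ e^(−k_d t_c) = (0.317/1.31) × 28.8 × e^(−0.317×0.7647) = 0.2420 × 28.8 × 0.7847 = 5.469 mg/L.
x_c = v t_c = 0.958 m/s × 0.7647 d × 86400 s/d = 63290 m ≈ 63.3 km.

t_c ≈ 0.765 d; D_c ≈ 5.47 mg/L; x_c ≈ 63.3 km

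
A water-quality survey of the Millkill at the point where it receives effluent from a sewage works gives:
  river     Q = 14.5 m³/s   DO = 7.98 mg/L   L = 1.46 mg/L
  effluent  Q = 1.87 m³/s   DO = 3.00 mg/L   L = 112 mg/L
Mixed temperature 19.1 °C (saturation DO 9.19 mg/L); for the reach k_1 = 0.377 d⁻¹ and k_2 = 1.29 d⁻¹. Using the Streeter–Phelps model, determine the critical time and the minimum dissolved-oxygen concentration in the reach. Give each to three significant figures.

Mixed DO = (14.5×7.98 + 1.87×3.00)/(14.5+1.87) = 121.3/16.37 = 7.411 mg/L.
Mixed L₀ = (14.5×1.46 + 1.87×112)/(16.37) = 230.6/16.37 = 14.09 mg/L.
Initial deficit D₀ = C_s − DO₀ = 9.19 − 7.411 = 1.779 mg/L.
t_c = (1/0.9130) ln[(1.29/0.377)(1 − 1.779×0.9130/(0.377×14.09))] = 1.095 × ln(2.375) = 0.9476 d.
D_c = (0.377/1.29) × 14.09 × e^(−0.377×0.9476) = 0.2922 × 14.09 × 0.6996 = 2.880 mg/L.
Minimum DO = 9.19 − 2.880 = 6.310 mg/L.

t_c ≈ 0.948 d; minimum DO ≈ 6.31 mg/L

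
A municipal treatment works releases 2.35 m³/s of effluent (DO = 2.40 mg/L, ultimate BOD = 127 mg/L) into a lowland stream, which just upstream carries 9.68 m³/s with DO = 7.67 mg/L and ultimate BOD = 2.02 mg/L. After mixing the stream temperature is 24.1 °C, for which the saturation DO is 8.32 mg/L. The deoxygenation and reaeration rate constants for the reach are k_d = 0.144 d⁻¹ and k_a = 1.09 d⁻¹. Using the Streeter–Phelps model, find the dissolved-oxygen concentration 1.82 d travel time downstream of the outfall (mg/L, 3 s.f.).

DO ≈ 5.55 mg/L

Mixed DO = (9.68×7.67 + 2.35×2.40)/(9.68+2.35) = 79.89/12.03 = 6.641 mg/L.
Mixed L₀ = (9.68×2.02 + 2.35×127)/(12.03) = 318.0/12.03 = 26.43 mg/L.
Initial deficit D₀ = C_s − DO₀ = 8.32 − 6.641 = 1.679 mg/L.
D(1.82) = [0.144×26.43/(1.09−0.144)](e^(−0.144×1.82) − e^(−1.09×1.82)) + 1.679 e^(−1.09×1.82)
= 4.024 × (0.7694 − 0.1375) + 1.679 × 0.1375 = 2.774 mg/L.
DO = 8.32 − 2.774 = 5.546 mg/L.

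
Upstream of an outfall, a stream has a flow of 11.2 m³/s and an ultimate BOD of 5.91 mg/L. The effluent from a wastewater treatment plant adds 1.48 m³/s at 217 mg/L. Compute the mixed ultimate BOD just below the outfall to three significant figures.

Flow-weighted mixing: C = (Q_r C_r + Q_w C_w)/(Q_r + Q_w)
= (11.2×5.91 + 1.48×217)/(11.2 + 1.48) = 387.4/12.68 = 30.55 mg/L.

30.5 mg/L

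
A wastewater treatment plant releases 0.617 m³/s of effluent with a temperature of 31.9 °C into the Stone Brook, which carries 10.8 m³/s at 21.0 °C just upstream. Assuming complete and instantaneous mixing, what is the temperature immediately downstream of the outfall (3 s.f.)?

Flow-weighted mixing: C = (Q_r C_r + Q_w C_w)/(Q_r + Q_w)
= (10.8×21.0 + 0.617×31.9)/(10.8 + 0.617) = 246.5/11.42 = 21.59 °C.

21.6 °C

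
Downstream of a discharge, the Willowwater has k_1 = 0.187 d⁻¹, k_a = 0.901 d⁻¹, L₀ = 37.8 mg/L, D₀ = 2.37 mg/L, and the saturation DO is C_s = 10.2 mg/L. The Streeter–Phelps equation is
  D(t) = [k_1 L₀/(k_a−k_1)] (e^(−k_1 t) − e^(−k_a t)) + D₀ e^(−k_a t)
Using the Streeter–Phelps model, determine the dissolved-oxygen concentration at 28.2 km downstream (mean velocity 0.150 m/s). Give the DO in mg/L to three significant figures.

Travel time t = x/v = 28.2 km / (0.150 m/s) = 28200 m / 0.150 m/s = 188000 s = 2.176 d.
k_1 L₀/(k_a−k_1) = 0.187×37.8/(0.901−0.187) = 7.069/0.7140 = 9.900 mg/L.
e^(−k_1 t) = e^(−0.187×2.176) = 0.6657; e^(−k_a t) = e^(−0.901×2.176) = 0.1408.
D = 9.900 × (0.6657 − 0.1408) + 2.37 × 0.1408 = 5.197 + 0.3337 = 5.530 mg/L.
DO = C_s − D = 10.2 − 5.530 = 4.670 mg/L.

DO ≈ 4.67 mg/L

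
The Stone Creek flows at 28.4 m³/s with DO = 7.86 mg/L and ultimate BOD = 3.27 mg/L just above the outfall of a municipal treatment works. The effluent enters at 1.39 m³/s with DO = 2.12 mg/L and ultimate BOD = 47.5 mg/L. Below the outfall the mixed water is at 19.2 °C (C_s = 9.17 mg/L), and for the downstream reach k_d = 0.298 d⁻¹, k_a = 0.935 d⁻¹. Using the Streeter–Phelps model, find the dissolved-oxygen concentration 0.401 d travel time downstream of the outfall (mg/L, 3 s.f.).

DO ≈ 7.59 mg/L

Mixed DO = (28.4×7.86 + 1.39×2.12)/(28.4+1.39) = 226.2/29.79 = 7.592 mg/L.
Mixed L₀ = (28.4×3.27 + 1.39×47.5)/(29.79) = 158.9/29.79 = 5.334 mg/L.
Initial deficit D₀ = C_s − DO₀ = 9.17 − 7.592 = 1.578 mg/L.
D(0.401) = [0.298×5.334/(0.935−0.298)](e^(−0.298×0.401) − e^(−0.935×0.401)) + 1.578 e^(−0.935×0.401)
= 2.495 × (0.8874 − 0.6873) + 1.578 × 0.6873 = 1.584 mg/L.
DO = 9.17 − 1.584 = 7.586 mg/L.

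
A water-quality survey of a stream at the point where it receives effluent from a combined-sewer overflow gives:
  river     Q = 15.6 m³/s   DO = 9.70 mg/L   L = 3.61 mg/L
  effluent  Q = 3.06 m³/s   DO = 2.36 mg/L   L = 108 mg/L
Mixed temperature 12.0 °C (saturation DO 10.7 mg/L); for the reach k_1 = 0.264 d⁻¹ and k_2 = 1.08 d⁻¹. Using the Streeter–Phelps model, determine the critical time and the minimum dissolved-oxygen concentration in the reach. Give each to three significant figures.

t_c ≈ 1.24 d; minimum DO ≈ 7.05 mg/L

Mixed DO = (15.6×9.70 + 3.06×2.36)/(15.6+3.06) = 158.5/18.66 = 8.496 mg/L.
Mixed L₀ = (15.6×3.61 + 3.06×108)/(18.66) = 386.8/18.66 = 20.73 mg/L.
Initial deficit D₀ = C_s − DO₀ = 10.7 − 8.496 = 2.204 mg/L.
t_c = (1/0.8160) ln[(1.08/0.264)(1 − 2.204×0.8160/(0.264×20.73))] = 1.225 × ln(2.747) = 1.238 d.
D_c = (0.264/1.08) × 20.73 × e^(−0.264×1.238) = 0.2444 × 20.73 × 0.7212 = 3.654 mg/L.
Minimum DO = 10.7 − 3.654 = 7.046 mg/L.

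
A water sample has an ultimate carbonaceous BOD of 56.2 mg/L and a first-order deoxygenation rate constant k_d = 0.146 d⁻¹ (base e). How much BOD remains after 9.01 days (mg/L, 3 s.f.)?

L ≈ 15.1 mg/L

L_t = L₀ e^(−k_d t) = 56.2 × e^(−0.146×9.01) = 56.2 × 0.2684 = 15.08 mg/L.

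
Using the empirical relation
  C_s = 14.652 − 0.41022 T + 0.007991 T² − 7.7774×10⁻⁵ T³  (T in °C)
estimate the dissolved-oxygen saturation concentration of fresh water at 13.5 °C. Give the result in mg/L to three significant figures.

C_s ≈ 10.4 mg/L

C_s = 14.652 − 0.41022×13.5 + 0.007991×13.5² − 7.7774×10⁻⁵×13.5³ = 10.38 mg/L.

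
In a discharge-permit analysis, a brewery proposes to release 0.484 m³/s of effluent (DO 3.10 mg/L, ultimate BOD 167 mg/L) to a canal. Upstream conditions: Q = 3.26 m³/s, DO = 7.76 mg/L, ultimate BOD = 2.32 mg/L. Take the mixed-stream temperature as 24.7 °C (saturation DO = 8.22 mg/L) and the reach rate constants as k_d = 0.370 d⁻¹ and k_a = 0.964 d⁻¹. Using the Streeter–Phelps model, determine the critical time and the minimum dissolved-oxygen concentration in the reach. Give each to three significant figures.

Mixed DO = (3.26×7.76 + 0.484×3.10)/(3.26+0.484) = 26.80/3.744 = 7.158 mg/L.
Mixed L₀ = (3.26×2.32 + 0.484×167)/(3.744) = 88.39/3.744 = 23.61 mg/L.
Initial deficit D₀ = C_s − DO₀ = 8.22 − 7.158 = 1.062 mg/L.
t_c = (1/0.5940) ln[(0.964/0.370)(1 − 1.062×0.5940/(0.370×23.61))] = 1.684 × ln(2.417) = 1.486 d.
D_c = (0.370/0.964) × 23.61 × e^(−0.370×1.486) = 0.3838 × 23.61 × 0.5771 = 5.229 mg/L.
Minimum DO = 8.22 − 5.229 = 2.991 mg/L.

t_c ≈ 1.49 d; minimum DO ≈ 2.99 mg/L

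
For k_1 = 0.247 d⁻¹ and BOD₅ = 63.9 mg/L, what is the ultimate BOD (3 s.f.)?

L₀ ≈ 90.1 mg/L

BOD₅ = L₀(1 − e^(−5k_1)) ⇒ L₀ = BOD₅ / (1 − e^(−5×0.247))
= 63.9 / (1 − 0.2908) = 63.9 / 0.7092 = 90.11 mg/L.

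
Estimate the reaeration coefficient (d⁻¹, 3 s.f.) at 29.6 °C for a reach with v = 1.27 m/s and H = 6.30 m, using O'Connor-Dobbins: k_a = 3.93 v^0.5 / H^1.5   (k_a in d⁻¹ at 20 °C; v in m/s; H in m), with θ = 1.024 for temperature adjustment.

k_a(20) = 3.93 × 1.27^0.5 / 6.30^1.5 = 3.93 × 1.127 / 15.81 = 0.2801 d⁻¹.
k_a(29.6) = 0.2801 × 1.024^(29.6−20) = 0.2801 × 1.256 = 0.3517 d⁻¹.

k_a ≈ 0.352 d⁻¹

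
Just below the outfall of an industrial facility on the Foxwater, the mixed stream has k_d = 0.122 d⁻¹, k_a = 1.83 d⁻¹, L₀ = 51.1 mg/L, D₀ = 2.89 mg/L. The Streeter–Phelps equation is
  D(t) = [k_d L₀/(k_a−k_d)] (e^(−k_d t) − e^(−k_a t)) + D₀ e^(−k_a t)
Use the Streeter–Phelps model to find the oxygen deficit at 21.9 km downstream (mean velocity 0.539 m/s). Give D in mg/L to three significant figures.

D ≈ 3.13 mg/L

Travel time t = x/v = 21.9 km / (0.539 m/s) = 21900 m / 0.539 m/s = 40630 s = 0.4703 d.
k_d L₀/(k_a−k_d) = 0.122×51.1/(1.83−0.122) = 6.234/1.708 = 3.650 mg/L.
e^(−k_d t) = e^(−0.122×0.4703) = 0.9442; e^(−k_a t) = e^(−1.83×0.4703) = 0.4229.
D = 3.650 × (0.9442 − 0.4229) + 2.89 × 0.4229 = 1.903 + 1.222 = 3.125 mg/L.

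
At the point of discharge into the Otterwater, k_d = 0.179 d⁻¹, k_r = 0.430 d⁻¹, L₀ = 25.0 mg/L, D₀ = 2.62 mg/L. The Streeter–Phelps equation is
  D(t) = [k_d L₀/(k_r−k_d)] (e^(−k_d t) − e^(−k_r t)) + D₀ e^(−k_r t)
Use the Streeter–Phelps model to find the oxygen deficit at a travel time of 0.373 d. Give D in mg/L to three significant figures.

k_d L₀/(k_r−k_d) = 0.179×25.0/(0.430−0.179) = 4.475/0.2510 = 17.83 mg/L.
e^(−k_d t) = e^(−0.179×0.3730) = 0.9354; e^(−k_r t) = e^(−0.430×0.3730) = 0.8518.
D = 17.83 × (0.9354 − 0.8518) + 2.62 × 0.8518 = 1.491 + 2.232 = 3.722 mg/L.

D ≈ 3.72 mg/L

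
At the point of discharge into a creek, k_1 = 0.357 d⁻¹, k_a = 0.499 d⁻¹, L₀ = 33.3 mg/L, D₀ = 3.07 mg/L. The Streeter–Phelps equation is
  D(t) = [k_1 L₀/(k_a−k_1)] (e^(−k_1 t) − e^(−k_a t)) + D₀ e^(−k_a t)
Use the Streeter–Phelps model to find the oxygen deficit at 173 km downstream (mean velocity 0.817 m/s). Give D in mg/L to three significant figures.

Travel time t = x/v = 173 km / (0.817 m/s) = 173000 m / 0.817 m/s = 211800 s = 2.451 d.
k_1 L₀/(k_a−k_1) = 0.357×33.3/(0.499−0.357) = 11.89/0.1420 = 83.72 mg/L.
e^(−k_1 t) = e^(−0.357×2.451) = 0.4169; e^(−k_a t) = e^(−0.499×2.451) = 0.2944.
D = 83.72 × (0.4169 − 0.2944) + 3.07 × 0.2944 = 10.26 + 0.9037 = 11.16 mg/L.

D ≈ 11.2 mg/L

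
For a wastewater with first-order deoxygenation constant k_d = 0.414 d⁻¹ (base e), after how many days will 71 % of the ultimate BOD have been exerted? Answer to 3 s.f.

t ≈ 2.99 d

y/L₀ = 1 − e^(−k_d t) = 0.71 ⇒ e^(−k_d t) = 0.290
t = −ln(0.290) / 0.414 = 1.238 / 0.414 = 2.990 d.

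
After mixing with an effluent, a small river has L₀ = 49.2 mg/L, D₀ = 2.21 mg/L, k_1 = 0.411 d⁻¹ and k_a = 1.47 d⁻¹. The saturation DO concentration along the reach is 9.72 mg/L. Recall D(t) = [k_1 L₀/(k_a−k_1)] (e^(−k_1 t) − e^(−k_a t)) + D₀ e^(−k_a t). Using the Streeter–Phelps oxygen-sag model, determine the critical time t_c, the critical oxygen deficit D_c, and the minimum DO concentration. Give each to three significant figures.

At the critical point dD/dt = 0, so k_1 L₀ e^(−k_1 t) = k_a D. Substituting D(t) from the Streeter–Phelps equation and solving for t gives
t_c = ln[(k_a/k_1)(1 − D₀(k_a−k_1)/(k_1 L₀))] / (k_a−k_1).
Here k_a−k_1 = 1.059 d⁻¹ and 1 − D₀(k_a−k_1)/(k_1 L₀) = 1 − 2.21×1.059/(0.411×49.2) = 0.8843, so
t_c = ln(3.577 × 0.8843) / 1.059 = 1.151 / 1.059 = 1.087 d.
D_c = (k_1/k_a) L₀ e^(−k_1 t_c) = (0.411/1.47) × 49.2 × e^(−0.411×1.087) = 0.2796 × 49.2 × 0.6396 = 8.799 mg/L.
Minimum DO = C_s − D_c = 9.72 − 8.799 = 0.9213 mg/L.

t_c ≈ 1.09 d; D_c ≈ 8.80 mg/L; min DO ≈ 0.921 mg/L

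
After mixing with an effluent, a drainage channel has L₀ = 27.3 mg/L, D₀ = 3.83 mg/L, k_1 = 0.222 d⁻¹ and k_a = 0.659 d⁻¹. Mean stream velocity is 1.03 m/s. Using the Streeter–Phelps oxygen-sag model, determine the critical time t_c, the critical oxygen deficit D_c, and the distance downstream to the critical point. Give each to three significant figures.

t_c = [1/(k_a−k_1)] ln[(k_a/k_1)(1 − D₀(k_a−k_1)/(k_1 L₀))]
= [1/(0.659−0.222)] ln[(0.659/0.222)(1 − 3.83×0.4370/(0.222×27.3))]
= (1/0.4370) ln[2.968 × 0.7238] = 2.288 × ln(2.149) = 2.288 × 0.7649 = 1.750 d.
L(t_c) = L₀ e^(−k_1 t_c) = 27.3 × 0.6780 = 18.51 mg/L, and at the critical point k_a D_c = k_1 L, so D_c = (0.222/0.659) × 18.51 = 6.236 mg/L.
x_c = v t_c = 1.03 m/s × 1.750 d × 86400 s/d = 155800 m ≈ 156 km.

t_c ≈ 1.75 d; D_c ≈ 6.24 mg/L; x_c ≈ 156 km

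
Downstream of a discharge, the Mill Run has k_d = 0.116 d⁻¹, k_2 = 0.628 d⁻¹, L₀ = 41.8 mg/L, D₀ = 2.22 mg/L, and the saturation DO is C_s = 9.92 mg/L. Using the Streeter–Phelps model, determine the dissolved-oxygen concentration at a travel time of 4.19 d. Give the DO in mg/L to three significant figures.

k_d L₀/(k_2−k_d) = 0.116×41.8/(0.628−0.116) = 4.849/0.5120 = 9.470 mg/L.
e^(−k_d t) = e^(−0.116×4.190) = 0.6151; e^(−k_2 t) = e^(−0.628×4.190) = 0.07198.
D = 9.470 × (0.6151 − 0.07198) + 2.22 × 0.07198 = 5.143 + 0.1598 = 5.303 mg/L.
DO = C_s − D = 9.92 − 5.303 = 4.617 mg/L.

DO ≈ 4.62 mg/L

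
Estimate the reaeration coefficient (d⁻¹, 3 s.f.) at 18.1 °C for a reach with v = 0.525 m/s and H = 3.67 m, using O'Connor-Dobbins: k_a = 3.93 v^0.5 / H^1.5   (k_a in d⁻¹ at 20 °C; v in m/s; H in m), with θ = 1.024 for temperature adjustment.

k_a(20) = 3.93 × 0.525^0.5 / 3.67^1.5 = 3.93 × 0.7246 / 7.031 = 0.4050 d⁻¹.
k_a(18.1) = 0.4050 × 1.024^(18.1−20) = 0.4050 × 0.9559 = 0.3872 d⁻¹.

k_a ≈ 0.387 d⁻¹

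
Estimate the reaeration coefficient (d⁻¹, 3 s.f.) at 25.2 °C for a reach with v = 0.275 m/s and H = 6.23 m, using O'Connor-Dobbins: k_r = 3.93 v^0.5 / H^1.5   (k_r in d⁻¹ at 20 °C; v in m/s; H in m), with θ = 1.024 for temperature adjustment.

k_r ≈ 0.150 d⁻¹

k_r(20) = 3.93 × 0.275^0.5 / 6.23^1.5 = 3.93 × 0.5244 / 15.55 = 0.1325 d⁻¹.
k_r(25.2) = 0.1325 × 1.024^(25.2−20) = 0.1325 × 1.131 = 0.1499 d⁻¹.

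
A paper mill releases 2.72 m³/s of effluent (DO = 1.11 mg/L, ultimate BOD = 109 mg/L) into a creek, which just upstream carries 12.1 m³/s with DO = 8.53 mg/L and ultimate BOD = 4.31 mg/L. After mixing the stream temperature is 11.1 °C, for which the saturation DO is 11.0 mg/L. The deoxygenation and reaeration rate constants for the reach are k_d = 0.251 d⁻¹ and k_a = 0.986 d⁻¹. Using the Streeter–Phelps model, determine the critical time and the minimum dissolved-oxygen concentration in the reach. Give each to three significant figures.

t_c ≈ 0.980 d; minimum DO ≈ 6.32 mg/L

Mixed DO = (12.1×8.53 + 2.72×1.11)/(12.1+2.72) = 106.2/14.82 = 7.168 mg/L.
Mixed L₀ = (12.1×4.31 + 2.72×109)/(14.82) = 348.6/14.82 = 23.52 mg/L.
Initial deficit D₀ = C_s − DO₀ = 11.0 − 7.168 = 3.832 mg/L.
t_c = (1/0.7350) ln[(0.986/0.251)(1 − 3.832×0.7350/(0.251×23.52))] = 1.361 × ln(2.055) = 0.9797 d.
D_c = (0.251/0.986) × 23.52 × e^(−0.251×0.9797) = 0.2546 × 23.52 × 0.7820 = 4.683 mg/L.
Minimum DO = 11.0 − 4.683 = 6.317 mg/L.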